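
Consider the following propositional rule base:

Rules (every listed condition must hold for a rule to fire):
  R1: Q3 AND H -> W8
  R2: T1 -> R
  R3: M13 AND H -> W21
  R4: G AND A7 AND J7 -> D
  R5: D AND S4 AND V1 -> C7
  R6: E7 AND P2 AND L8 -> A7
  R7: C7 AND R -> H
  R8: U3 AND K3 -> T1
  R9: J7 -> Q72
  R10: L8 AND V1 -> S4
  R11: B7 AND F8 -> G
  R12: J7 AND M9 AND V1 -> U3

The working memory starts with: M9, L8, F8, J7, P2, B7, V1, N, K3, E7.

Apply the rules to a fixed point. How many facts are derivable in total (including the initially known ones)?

Round 1 fires R6, R9, R10, R11, R12, giving A7, Q72, S4, G, U3.
Round 2 fires R4, R8, giving D, T1.
Round 3 fires R2, R5, giving R, C7.
Round 4 fires R7, giving H.
Closure: {A7, B7, C7, D, E7, F8, G, H, J7, K3, L8, M9, N, P2, Q72, R, S4, T1, U3, V1} — 20 facts.

20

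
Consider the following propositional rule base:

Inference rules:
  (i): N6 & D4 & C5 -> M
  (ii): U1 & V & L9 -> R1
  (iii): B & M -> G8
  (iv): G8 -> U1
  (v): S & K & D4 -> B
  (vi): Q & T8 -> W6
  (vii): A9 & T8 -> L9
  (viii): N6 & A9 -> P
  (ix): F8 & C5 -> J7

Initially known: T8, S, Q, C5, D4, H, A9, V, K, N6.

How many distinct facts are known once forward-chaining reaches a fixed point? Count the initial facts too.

18

Round 1 fires (i), (v), (vi), (vii), (viii), giving M, B, W6, L9, P.
Round 2 fires (iii), giving G8.
Round 3 fires (iv), giving U1.
Round 4 fires (ii), giving R1.
Closure: {A9, B, C5, D4, G8, H, K, L9, M, N6, P, Q, R1, S, T8, U1, V, W6} — 18 facts.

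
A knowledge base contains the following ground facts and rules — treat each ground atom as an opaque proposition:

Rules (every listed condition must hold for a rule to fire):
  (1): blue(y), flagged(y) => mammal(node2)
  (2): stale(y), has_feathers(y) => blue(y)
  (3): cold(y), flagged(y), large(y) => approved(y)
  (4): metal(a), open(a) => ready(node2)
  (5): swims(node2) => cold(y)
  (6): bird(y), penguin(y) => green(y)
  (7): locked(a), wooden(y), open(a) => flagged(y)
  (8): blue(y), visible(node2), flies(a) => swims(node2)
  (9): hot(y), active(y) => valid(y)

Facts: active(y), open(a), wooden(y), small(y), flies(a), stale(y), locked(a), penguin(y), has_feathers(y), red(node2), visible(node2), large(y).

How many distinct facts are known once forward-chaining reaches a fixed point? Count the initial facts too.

Round 1 — (2), (7), derive blue(y), flagged(y).
Round 2 — (1), (8), derive mammal(node2), swims(node2).
Round 3 — (5), derive cold(y).
Round 4 — (3), derive approved(y).
Closure: {active(y), approved(y), blue(y), cold(y), flagged(y), flies(a), has_feathers(y), large(y), locked(a), mammal(node2), open(a), penguin(y), red(node2), small(y), stale(y), swims(node2), visible(node2), wooden(y)} — 18 facts.

18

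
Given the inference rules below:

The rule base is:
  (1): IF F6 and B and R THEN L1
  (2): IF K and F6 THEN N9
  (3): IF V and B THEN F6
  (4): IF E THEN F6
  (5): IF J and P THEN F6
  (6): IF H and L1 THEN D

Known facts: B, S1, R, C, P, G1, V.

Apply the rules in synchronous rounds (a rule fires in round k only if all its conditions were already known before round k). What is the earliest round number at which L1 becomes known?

Round 1 — (3), derive F6.
Round 2 — (1), derive L1.
L1 first appears in round 2.

2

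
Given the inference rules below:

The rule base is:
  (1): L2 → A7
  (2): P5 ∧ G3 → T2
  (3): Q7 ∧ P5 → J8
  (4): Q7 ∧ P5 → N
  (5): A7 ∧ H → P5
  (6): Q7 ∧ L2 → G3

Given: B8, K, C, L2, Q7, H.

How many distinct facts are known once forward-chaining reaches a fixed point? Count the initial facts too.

Round 1 — (1), (6), derive A7, G3.
Round 2 — (5), derive P5.
Round 3 — (2), (3), (4), derive T2, J8, N.
Closure: {A7, B8, C, G3, H, J8, K, L2, N, P5, Q7, T2} — 12 facts.

12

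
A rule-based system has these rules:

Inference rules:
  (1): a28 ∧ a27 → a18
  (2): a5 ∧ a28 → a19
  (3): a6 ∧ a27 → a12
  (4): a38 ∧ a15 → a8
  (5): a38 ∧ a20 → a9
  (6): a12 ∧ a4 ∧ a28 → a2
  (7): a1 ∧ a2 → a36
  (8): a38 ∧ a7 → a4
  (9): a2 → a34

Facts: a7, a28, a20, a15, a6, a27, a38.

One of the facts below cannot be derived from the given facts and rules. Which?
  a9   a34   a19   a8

a19

[1] (1) [a28 ∧ a27 → a18]; (3) [a6 ∧ a27 → a12]; (4) [a38 ∧ a15 → a8]; (5) [a38 ∧ a20 → a9]; (8) [a38 ∧ a7 → a4]. ⇒ new: a18, a12, a8, a9, a4.
[2] (6) [a12 ∧ a4 ∧ a28 → a2]. ⇒ new: a2.
[3] (9) [a2 → a34]. ⇒ new: a34.
Derived: a8 (round 1), a9 (round 1), a34 (round 3). a19 never appears in any round.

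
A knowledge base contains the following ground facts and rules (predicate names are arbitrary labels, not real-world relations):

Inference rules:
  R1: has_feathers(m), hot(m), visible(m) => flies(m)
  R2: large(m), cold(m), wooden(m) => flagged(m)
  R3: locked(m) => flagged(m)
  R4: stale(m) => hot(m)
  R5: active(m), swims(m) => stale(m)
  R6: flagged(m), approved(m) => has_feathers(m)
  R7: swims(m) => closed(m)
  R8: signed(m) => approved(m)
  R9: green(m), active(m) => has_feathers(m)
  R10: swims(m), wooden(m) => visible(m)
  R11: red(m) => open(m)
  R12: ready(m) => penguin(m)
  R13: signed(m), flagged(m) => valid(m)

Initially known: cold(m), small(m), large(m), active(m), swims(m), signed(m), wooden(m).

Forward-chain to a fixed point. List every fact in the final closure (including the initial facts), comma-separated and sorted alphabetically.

Round 1 — R2, R5, R7, R8, R10, derive flagged(m), stale(m), closed(m), approved(m), visible(m).
Round 2 — R4, R6, R13, derive hot(m), has_feathers(m), valid(m).
Round 3 — R1, derive flies(m).

active(m), approved(m), closed(m), cold(m), flagged(m), flies(m), has_feathers(m), hot(m), large(m), signed(m), small(m), stale(m), swims(m), valid(m), visible(m), wooden(m)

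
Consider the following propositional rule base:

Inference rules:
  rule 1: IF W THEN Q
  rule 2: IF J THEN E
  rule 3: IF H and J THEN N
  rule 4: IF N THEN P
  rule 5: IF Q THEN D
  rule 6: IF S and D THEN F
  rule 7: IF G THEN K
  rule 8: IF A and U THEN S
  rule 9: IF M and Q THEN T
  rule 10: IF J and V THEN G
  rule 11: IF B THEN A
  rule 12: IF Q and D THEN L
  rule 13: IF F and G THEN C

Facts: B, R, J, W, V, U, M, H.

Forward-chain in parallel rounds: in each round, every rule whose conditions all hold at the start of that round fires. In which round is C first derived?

Round 1: rule 1 [IF W THEN Q]; rule 2 [IF J THEN E]; rule 3 [IF H and J THEN N]; rule 10 [IF J and V THEN G]; rule 11 [IF B THEN A]. Adds Q, E, N, G, A.
Round 2: rule 4 [IF N THEN P]; rule 5 [IF Q THEN D]; rule 7 [IF G THEN K]; rule 8 [IF A and U THEN S]; rule 9 [IF M and Q THEN T]. Adds P, D, K, S, T.
Round 3: rule 6 [IF S and D THEN F]; rule 12 [IF Q and D THEN L]. Adds F, L.
Round 4: rule 13 [IF F and G THEN C]. Adds C.
C first appears in round 4.

4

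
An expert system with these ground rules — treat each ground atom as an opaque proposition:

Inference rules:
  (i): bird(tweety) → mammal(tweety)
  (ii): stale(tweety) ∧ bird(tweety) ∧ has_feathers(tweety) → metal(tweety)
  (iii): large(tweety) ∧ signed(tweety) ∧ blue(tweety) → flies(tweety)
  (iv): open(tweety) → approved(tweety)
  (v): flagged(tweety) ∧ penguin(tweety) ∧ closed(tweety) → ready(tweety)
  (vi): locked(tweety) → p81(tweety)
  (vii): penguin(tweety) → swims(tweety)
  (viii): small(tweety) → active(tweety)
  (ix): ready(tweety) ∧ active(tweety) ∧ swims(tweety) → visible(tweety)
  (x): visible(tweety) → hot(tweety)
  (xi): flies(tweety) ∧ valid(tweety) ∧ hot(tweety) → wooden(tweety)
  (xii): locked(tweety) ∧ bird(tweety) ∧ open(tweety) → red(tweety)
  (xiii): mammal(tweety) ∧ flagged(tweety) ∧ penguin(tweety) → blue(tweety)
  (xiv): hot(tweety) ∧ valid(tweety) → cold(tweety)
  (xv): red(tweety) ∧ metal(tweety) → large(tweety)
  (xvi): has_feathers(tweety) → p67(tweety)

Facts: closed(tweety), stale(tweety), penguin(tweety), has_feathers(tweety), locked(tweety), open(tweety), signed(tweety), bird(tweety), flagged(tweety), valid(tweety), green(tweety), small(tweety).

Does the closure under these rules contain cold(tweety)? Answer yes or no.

yes

Round 1: (i) [bird(tweety) → mammal(tweety)]; (ii) [stale(tweety) ∧ bird(tweety) ∧ has_feathers(tweety) → metal(tweety)]; (iv) [open(tweety) → approved(tweety)]; (v) [flagged(tweety) ∧ penguin(tweety) ∧ closed(tweety) → ready(tweety)]; (vi) [locked(tweety) → p81(tweety)]; (vii) [penguin(tweety) → swims(tweety)]; (viii) [small(tweety) → active(tweety)]; (xii) [locked(tweety) ∧ bird(tweety) ∧ open(tweety) → red(tweety)]; (xvi) [has_feathers(tweety) → p67(tweety)]. New: mammal(tweety), metal(tweety), approved(tweety), ready(tweety), p81(tweety), swims(tweety), active(tweety), red(tweety), p67(tweety).
Round 2: (ix) [ready(tweety) ∧ active(tweety) ∧ swims(tweety) → visible(tweety)]; (xiii) [mammal(tweety) ∧ flagged(tweety) ∧ penguin(tweety) → blue(tweety)]; (xv) [red(tweety) ∧ metal(tweety) → large(tweety)]. New: visible(tweety), blue(tweety), large(tweety).
Round 3: (iii) [large(tweety) ∧ signed(tweety) ∧ blue(tweety) → flies(tweety)]; (x) [visible(tweety) → hot(tweety)]. New: flies(tweety), hot(tweety).
Round 4: (xi) [flies(tweety) ∧ valid(tweety) ∧ hot(tweety) → wooden(tweety)]; (xiv) [hot(tweety) ∧ valid(tweety) → cold(tweety)]. New: wooden(tweety), cold(tweety).
cold(tweety) appears in round 4, so it is derivable.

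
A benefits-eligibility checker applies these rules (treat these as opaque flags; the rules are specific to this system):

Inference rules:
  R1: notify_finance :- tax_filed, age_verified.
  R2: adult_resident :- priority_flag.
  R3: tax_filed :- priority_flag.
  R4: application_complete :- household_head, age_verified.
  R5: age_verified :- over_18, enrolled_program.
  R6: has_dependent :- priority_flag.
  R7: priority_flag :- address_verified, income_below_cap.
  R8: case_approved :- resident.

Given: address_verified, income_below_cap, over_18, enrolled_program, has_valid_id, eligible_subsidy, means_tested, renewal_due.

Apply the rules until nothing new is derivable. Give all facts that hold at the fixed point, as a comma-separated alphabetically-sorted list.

Round 1: R5 [age_verified :- over_18, enrolled_program.]; R7 [priority_flag :- address_verified, income_below_cap.]. New: age_verified, priority_flag.
Round 2: R2 [adult_resident :- priority_flag.]; R3 [tax_filed :- priority_flag.]; R6 [has_dependent :- priority_flag.]. New: adult_resident, tax_filed, has_dependent.
Round 3: R1 [notify_finance :- tax_filed, age_verified.]. New: notify_finance.

address_verified, adult_resident, age_verified, eligible_subsidy, enrolled_program, has_dependent, has_valid_id, income_below_cap, means_tested, notify_finance, over_18, priority_flag, renewal_due, tax_filed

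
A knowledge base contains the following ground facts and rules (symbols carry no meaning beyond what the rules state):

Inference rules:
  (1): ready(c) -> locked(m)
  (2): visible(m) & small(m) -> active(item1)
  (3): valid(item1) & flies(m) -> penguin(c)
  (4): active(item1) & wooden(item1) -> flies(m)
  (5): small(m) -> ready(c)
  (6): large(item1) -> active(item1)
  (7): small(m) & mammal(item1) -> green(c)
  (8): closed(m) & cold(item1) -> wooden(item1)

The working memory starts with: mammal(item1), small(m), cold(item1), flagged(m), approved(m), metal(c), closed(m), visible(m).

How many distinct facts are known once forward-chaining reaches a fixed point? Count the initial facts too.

14

Round 1 — (2), (5), (7), (8), derive active(item1), ready(c), green(c), wooden(item1).
Round 2 — (1), (4), derive locked(m), flies(m).
Closure: {active(item1), approved(m), closed(m), cold(item1), flagged(m), flies(m), green(c), locked(m), mammal(item1), metal(c), ready(c), small(m), visible(m), wooden(item1)} — 14 facts.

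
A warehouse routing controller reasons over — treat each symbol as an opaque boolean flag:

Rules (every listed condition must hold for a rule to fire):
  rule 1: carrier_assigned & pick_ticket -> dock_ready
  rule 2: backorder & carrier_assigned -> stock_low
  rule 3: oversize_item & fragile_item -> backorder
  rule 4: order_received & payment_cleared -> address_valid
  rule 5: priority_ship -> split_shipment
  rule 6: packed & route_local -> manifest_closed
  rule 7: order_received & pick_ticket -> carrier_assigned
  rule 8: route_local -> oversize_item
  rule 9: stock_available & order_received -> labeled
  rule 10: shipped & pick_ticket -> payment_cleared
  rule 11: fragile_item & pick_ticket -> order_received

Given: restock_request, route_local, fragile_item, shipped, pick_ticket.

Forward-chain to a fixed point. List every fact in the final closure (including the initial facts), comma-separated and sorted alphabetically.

Round 1: rule 8 [route_local -> oversize_item]; rule 10 [shipped & pick_ticket -> payment_cleared]; rule 11 [fragile_item & pick_ticket -> order_received]. Adds oversize_item, payment_cleared, order_received.
Round 2: rule 3 [oversize_item & fragile_item -> backorder]; rule 4 [order_received & payment_cleared -> address_valid]; rule 7 [order_received & pick_ticket -> carrier_assigned]. Adds backorder, address_valid, carrier_assigned.
Round 3: rule 1 [carrier_assigned & pick_ticket -> dock_ready]; rule 2 [backorder & carrier_assigned -> stock_low]. Adds dock_ready, stock_low.

address_valid, backorder, carrier_assigned, dock_ready, fragile_item, order_received, oversize_item, payment_cleared, pick_ticket, restock_request, route_local, shipped, stock_low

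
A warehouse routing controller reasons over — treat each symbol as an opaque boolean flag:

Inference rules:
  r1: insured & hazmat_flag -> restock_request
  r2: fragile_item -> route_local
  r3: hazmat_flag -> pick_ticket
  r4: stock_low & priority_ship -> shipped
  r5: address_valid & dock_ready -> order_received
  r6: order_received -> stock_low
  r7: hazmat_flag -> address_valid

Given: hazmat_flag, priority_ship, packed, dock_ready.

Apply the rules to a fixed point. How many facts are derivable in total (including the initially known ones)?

9

[1] r3 [hazmat_flag -> pick_ticket]; r7 [hazmat_flag -> address_valid]. ⇒ new: pick_ticket, address_valid.
[2] r5 [address_valid & dock_ready -> order_received]. ⇒ new: order_received.
[3] r6 [order_received -> stock_low]. ⇒ new: stock_low.
[4] r4 [stock_low & priority_ship -> shipped]. ⇒ new: shipped.
Closure: {address_valid, dock_ready, hazmat_flag, order_received, packed, pick_ticket, priority_ship, shipped, stock_low} — 9 facts.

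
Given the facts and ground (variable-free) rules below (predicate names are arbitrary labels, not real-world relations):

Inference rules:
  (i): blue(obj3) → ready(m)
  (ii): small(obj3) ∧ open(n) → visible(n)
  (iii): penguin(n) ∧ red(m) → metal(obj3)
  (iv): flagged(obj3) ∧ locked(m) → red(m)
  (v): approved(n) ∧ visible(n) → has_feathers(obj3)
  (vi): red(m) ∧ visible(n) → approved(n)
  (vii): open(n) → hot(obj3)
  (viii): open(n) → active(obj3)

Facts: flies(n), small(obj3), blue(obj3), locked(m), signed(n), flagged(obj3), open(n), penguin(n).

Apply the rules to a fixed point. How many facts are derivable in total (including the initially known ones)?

Round 1 — (i), (ii), (iv), (vii), (viii), derive ready(m), visible(n), red(m), hot(obj3), active(obj3).
Round 2 — (iii), (vi), derive metal(obj3), approved(n).
Round 3 — (v), derive has_feathers(obj3).
Closure: {active(obj3), approved(n), blue(obj3), flagged(obj3), flies(n), has_feathers(obj3), hot(obj3), locked(m), metal(obj3), open(n), penguin(n), ready(m), red(m), signed(n), small(obj3), visible(n)} — 16 facts.

16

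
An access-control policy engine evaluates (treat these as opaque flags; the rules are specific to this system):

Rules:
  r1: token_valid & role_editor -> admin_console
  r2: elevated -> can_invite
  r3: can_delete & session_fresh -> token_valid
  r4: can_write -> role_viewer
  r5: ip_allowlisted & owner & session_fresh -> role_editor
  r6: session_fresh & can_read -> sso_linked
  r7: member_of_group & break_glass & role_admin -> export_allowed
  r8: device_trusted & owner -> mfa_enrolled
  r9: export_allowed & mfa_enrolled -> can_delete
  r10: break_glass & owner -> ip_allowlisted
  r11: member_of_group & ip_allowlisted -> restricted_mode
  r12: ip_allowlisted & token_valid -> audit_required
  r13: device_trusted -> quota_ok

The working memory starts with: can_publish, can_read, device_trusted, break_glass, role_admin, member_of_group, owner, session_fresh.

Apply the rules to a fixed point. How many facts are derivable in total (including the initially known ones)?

Round 1 — r6, r7, r8, r10, r13, derive sso_linked, export_allowed, mfa_enrolled, ip_allowlisted, quota_ok.
Round 2 — r5, r9, r11, derive role_editor, can_delete, restricted_mode.
Round 3 — r3, derive token_valid.
Round 4 — r1, r12, derive admin_console, audit_required.
Closure: {admin_console, audit_required, break_glass, can_delete, can_publish, can_read, device_trusted, export_allowed, ip_allowlisted, member_of_group, mfa_enrolled, owner, quota_ok, restricted_mode, role_admin, role_editor, session_fresh, sso_linked, token_valid} — 19 facts.

19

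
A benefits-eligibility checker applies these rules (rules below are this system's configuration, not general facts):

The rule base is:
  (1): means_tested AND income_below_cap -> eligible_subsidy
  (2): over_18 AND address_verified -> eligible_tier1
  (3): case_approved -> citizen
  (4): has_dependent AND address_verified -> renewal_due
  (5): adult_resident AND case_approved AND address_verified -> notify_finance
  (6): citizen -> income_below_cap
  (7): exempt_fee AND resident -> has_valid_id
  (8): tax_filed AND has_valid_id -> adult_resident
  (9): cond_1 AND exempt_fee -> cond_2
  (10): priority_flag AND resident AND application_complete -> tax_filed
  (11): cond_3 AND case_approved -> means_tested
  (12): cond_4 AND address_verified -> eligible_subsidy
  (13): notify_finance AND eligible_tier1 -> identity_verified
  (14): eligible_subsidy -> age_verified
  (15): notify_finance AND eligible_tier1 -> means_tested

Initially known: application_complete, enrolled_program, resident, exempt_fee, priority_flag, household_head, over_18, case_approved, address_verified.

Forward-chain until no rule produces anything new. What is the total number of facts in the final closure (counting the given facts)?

Round 1: (2) [over_18 AND address_verified -> eligible_tier1]; (3) [case_approved -> citizen]; (7) [exempt_fee AND resident -> has_valid_id]; (10) [priority_flag AND resident AND application_complete -> tax_filed]. Adds eligible_tier1, citizen, has_valid_id, tax_filed.
Round 2: (6) [citizen -> income_below_cap]; (8) [tax_filed AND has_valid_id -> adult_resident]. Adds income_below_cap, adult_resident.
Round 3: (5) [adult_resident AND case_approved AND address_verified -> notify_finance]. Adds notify_finance.
Round 4: (13) [notify_finance AND eligible_tier1 -> identity_verified]; (15) [notify_finance AND eligible_tier1 -> means_tested]. Adds identity_verified, means_tested.
Round 5: (1) [means_tested AND income_below_cap -> eligible_subsidy]. Adds eligible_subsidy.
Round 6: (14) [eligible_subsidy -> age_verified]. Adds age_verified.
Closure: {address_verified, adult_resident, age_verified, application_complete, case_approved, citizen, eligible_subsidy, eligible_tier1, enrolled_program, exempt_fee, has_valid_id, household_head, identity_verified, income_below_cap, means_tested, notify_finance, over_18, priority_flag, resident, tax_filed} — 20 facts.

20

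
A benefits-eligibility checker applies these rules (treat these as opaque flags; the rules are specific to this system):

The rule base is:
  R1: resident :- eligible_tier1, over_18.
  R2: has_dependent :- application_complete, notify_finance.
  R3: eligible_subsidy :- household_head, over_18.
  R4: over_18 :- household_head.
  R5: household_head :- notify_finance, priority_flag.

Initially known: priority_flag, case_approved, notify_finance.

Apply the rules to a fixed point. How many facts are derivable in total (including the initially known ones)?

Round 1 fires R5, giving household_head.
Round 2 fires R4, giving over_18.
Round 3 fires R3, giving eligible_subsidy.
Closure: {case_approved, eligible_subsidy, household_head, notify_finance, over_18, priority_flag} — 6 facts.

6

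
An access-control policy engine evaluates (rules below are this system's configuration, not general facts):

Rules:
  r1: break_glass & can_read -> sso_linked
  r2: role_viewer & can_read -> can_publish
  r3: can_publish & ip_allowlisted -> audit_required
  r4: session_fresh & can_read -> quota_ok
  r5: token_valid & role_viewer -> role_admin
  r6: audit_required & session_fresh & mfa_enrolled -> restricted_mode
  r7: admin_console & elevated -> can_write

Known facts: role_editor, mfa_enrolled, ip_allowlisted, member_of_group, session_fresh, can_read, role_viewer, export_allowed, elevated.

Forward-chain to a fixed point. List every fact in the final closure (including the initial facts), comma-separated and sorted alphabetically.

audit_required, can_publish, can_read, elevated, export_allowed, ip_allowlisted, member_of_group, mfa_enrolled, quota_ok, restricted_mode, role_editor, role_viewer, session_fresh

Round 1 fires r2, r4, giving can_publish, quota_ok.
Round 2 fires r3, giving audit_required.
Round 3 fires r6, giving restricted_mode.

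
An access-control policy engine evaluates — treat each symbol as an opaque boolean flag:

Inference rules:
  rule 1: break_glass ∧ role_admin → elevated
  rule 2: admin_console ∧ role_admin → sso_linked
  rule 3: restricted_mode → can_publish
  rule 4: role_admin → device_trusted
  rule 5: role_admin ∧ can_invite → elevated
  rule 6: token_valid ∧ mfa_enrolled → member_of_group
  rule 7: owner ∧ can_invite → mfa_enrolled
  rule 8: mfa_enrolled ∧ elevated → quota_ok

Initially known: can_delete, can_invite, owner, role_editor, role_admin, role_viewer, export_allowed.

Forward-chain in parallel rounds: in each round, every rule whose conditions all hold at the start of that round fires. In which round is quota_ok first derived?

2

Round 1: rule 4 [role_admin → device_trusted]; rule 5 [role_admin ∧ can_invite → elevated]; rule 7 [owner ∧ can_invite → mfa_enrolled]. New: device_trusted, elevated, mfa_enrolled.
Round 2: rule 8 [mfa_enrolled ∧ elevated → quota_ok]. New: quota_ok.
quota_ok first appears in round 2.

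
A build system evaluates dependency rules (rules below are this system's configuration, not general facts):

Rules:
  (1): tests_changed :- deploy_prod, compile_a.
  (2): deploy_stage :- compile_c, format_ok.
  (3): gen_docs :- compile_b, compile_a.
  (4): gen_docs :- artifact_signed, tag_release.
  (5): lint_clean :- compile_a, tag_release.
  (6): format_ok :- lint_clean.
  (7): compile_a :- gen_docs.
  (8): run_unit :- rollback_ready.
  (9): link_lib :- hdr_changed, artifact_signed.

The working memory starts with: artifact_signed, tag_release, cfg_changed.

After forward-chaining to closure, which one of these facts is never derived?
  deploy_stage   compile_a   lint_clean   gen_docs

deploy_stage

Round 1 — (4), derive gen_docs.
Round 2 — (7), derive compile_a.
Round 3 — (5), derive lint_clean.
Round 4 — (6), derive format_ok.
Derived: gen_docs (round 1), compile_a (round 2), lint_clean (round 3). deploy_stage never appears in any round.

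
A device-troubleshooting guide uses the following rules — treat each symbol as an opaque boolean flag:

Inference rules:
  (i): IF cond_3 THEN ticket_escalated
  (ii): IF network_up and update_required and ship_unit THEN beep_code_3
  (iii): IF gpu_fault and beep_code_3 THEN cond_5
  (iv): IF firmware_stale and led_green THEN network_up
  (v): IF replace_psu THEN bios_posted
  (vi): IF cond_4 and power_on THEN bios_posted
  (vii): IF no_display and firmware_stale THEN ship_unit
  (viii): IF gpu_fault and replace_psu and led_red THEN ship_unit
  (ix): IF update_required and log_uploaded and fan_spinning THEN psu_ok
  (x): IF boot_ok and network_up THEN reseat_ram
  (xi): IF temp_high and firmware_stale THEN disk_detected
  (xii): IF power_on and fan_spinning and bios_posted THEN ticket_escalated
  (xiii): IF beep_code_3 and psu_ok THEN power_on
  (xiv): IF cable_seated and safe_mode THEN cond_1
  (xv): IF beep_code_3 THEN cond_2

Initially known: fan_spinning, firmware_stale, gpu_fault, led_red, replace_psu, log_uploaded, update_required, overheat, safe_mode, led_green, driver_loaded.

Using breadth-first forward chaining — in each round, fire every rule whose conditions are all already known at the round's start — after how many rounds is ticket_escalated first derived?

4

[1] (iv) [IF firmware_stale and led_green THEN network_up]; (v) [IF replace_psu THEN bios_posted]; (viii) [IF gpu_fault and replace_psu and led_red THEN ship_unit]; (ix) [IF update_required and log_uploaded and fan_spinning THEN psu_ok]. ⇒ new: network_up, bios_posted, ship_unit, psu_ok.
[2] (ii) [IF network_up and update_required and ship_unit THEN beep_code_3]. ⇒ new: beep_code_3.
[3] (iii) [IF gpu_fault and beep_code_3 THEN cond_5]; (xiii) [IF beep_code_3 and psu_ok THEN power_on]; (xv) [IF beep_code_3 THEN cond_2]. ⇒ new: cond_5, power_on, cond_2.
[4] (xii) [IF power_on and fan_spinning and bios_posted THEN ticket_escalated]. ⇒ new: ticket_escalated.
ticket_escalated first appears in round 4.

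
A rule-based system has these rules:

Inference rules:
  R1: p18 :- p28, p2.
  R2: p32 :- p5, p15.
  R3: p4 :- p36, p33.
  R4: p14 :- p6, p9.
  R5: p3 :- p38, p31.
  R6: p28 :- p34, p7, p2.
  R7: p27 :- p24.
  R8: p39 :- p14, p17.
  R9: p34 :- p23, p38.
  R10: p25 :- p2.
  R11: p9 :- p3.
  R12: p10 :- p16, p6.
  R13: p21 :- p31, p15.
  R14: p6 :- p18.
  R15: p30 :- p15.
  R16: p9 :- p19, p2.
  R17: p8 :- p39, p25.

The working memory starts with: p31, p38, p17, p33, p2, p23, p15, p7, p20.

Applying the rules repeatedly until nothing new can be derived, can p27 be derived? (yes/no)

Round 1: R5 [p3 :- p38, p31.]; R9 [p34 :- p23, p38.]; R10 [p25 :- p2.]; R13 [p21 :- p31, p15.]; R15 [p30 :- p15.]. New: p3, p34, p25, p21, p30.
Round 2: R6 [p28 :- p34, p7, p2.]; R11 [p9 :- p3.]. New: p28, p9.
Round 3: R1 [p18 :- p28, p2.]. New: p18.
Round 4: R14 [p6 :- p18.]. New: p6.
Round 5: R4 [p14 :- p6, p9.]. New: p14.
Round 6: R8 [p39 :- p14, p17.]. New: p39.
Round 7: R17 [p8 :- p39, p25.]. New: p8.
Fixed point reached. p27 is concluded only by R7; R7 needs p24 (never derived).

no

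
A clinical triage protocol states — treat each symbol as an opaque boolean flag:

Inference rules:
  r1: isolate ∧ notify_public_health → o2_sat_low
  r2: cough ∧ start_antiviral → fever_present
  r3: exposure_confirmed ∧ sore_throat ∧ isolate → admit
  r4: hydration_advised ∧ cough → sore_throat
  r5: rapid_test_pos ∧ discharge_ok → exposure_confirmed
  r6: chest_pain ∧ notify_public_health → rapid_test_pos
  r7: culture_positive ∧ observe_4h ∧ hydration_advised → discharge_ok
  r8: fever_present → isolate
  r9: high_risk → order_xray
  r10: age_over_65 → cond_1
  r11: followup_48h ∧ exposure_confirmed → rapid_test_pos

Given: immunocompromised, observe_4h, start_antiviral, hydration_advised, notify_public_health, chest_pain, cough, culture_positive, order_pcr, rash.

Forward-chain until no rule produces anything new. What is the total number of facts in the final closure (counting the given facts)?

18

[1] r2 [cough ∧ start_antiviral → fever_present]; r4 [hydration_advised ∧ cough → sore_throat]; r6 [chest_pain ∧ notify_public_health → rapid_test_pos]; r7 [culture_positive ∧ observe_4h ∧ hydration_advised → discharge_ok]. ⇒ new: fever_present, sore_throat, rapid_test_pos, discharge_ok.
[2] r5 [rapid_test_pos ∧ discharge_ok → exposure_confirmed]; r8 [fever_present → isolate]. ⇒ new: exposure_confirmed, isolate.
[3] r1 [isolate ∧ notify_public_health → o2_sat_low]; r3 [exposure_confirmed ∧ sore_throat ∧ isolate → admit]. ⇒ new: o2_sat_low, admit.
Closure: {admit, chest_pain, cough, culture_positive, discharge_ok, exposure_confirmed, fever_present, hydration_advised, immunocompromised, isolate, notify_public_health, o2_sat_low, observe_4h, order_pcr, rapid_test_pos, rash, sore_throat, start_antiviral} — 18 facts.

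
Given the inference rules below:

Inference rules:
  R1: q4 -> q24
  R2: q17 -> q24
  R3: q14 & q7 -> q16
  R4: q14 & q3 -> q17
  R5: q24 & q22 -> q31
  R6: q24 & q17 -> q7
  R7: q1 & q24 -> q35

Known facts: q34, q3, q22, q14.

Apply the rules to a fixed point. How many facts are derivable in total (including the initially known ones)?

9

Round 1: R4 [q14 & q3 -> q17]. New: q17.
Round 2: R2 [q17 -> q24]. New: q24.
Round 3: R5 [q24 & q22 -> q31]; R6 [q24 & q17 -> q7]. New: q31, q7.
Round 4: R3 [q14 & q7 -> q16]. New: q16.
Closure: {q14, q16, q17, q22, q24, q3, q31, q34, q7} — 9 facts.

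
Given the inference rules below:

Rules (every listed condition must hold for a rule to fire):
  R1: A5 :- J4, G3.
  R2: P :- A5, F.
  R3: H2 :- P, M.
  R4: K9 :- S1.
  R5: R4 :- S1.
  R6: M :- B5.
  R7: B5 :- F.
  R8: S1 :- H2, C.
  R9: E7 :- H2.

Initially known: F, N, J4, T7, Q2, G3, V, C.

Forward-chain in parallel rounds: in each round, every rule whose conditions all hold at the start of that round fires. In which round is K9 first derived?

5

Round 1: R1 [A5 :- J4, G3.]; R7 [B5 :- F.]. Adds A5, B5.
Round 2: R2 [P :- A5, F.]; R6 [M :- B5.]. Adds P, M.
Round 3: R3 [H2 :- P, M.]. Adds H2.
Round 4: R8 [S1 :- H2, C.]; R9 [E7 :- H2.]. Adds S1, E7.
Round 5: R4 [K9 :- S1.]; R5 [R4 :- S1.]. Adds K9, R4.
K9 first appears in round 5.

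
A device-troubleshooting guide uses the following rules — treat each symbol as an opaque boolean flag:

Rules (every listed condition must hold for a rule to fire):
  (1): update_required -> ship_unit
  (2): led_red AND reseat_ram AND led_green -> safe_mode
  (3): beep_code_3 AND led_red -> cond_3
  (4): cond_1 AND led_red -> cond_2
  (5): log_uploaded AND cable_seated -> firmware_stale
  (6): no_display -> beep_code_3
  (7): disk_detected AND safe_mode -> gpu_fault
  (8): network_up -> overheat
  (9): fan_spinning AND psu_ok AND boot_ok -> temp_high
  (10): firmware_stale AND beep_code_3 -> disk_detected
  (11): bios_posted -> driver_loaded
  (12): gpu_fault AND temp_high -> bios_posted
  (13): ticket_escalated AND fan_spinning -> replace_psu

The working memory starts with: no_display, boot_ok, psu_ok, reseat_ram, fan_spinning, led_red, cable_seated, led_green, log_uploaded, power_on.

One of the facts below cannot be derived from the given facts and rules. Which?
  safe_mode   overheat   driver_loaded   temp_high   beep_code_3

Round 1 fires (2), (5), (6), (9), giving safe_mode, firmware_stale, beep_code_3, temp_high.
Round 2 fires (3), (10), giving cond_3, disk_detected.
Round 3 fires (7), giving gpu_fault.
Round 4 fires (12), giving bios_posted.
Round 5 fires (11), giving driver_loaded.
Derived: driver_loaded (round 5), temp_high (round 1), beep_code_3 (round 1), safe_mode (round 1). overheat never appears in any round.

overheat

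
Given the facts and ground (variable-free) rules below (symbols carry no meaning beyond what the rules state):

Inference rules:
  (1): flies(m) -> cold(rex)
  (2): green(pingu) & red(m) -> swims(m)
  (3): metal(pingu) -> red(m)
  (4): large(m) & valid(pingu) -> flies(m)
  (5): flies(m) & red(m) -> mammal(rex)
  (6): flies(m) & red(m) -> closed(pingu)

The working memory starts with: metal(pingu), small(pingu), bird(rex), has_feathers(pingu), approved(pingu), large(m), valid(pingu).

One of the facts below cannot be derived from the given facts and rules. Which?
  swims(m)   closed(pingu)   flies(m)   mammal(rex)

[1] (3) [metal(pingu) -> red(m)]; (4) [large(m) & valid(pingu) -> flies(m)]. ⇒ new: red(m), flies(m).
[2] (1) [flies(m) -> cold(rex)]; (5) [flies(m) & red(m) -> mammal(rex)]; (6) [flies(m) & red(m) -> closed(pingu)]. ⇒ new: cold(rex), mammal(rex), closed(pingu).
Derived: mammal(rex) (round 2), flies(m) (round 1), closed(pingu) (round 2). swims(m) never appears in any round.

swims(m)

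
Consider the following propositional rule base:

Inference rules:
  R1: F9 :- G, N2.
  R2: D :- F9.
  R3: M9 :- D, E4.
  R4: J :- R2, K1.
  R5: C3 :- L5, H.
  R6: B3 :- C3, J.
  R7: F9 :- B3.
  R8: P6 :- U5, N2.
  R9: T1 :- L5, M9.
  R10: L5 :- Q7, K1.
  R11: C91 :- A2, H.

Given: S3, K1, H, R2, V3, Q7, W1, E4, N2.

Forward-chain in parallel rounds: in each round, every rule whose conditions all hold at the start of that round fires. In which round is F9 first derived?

Round 1 fires R4, R10, giving J, L5.
Round 2 fires R5, giving C3.
Round 3 fires R6, giving B3.
Round 4 fires R7, giving F9.
F9 first appears in round 4.

4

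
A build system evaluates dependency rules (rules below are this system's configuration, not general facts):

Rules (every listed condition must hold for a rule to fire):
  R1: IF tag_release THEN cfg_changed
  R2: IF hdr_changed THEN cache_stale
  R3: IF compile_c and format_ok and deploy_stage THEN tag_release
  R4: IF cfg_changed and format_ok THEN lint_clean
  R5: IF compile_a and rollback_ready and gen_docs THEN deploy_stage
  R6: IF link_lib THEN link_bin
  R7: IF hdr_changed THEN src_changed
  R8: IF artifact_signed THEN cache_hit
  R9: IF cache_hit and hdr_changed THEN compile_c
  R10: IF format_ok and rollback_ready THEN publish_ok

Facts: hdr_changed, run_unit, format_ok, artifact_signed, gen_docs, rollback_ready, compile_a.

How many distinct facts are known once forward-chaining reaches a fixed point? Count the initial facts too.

Round 1: R2 [IF hdr_changed THEN cache_stale]; R5 [IF compile_a and rollback_ready and gen_docs THEN deploy_stage]; R7 [IF hdr_changed THEN src_changed]; R8 [IF artifact_signed THEN cache_hit]; R10 [IF format_ok and rollback_ready THEN publish_ok]. Adds cache_stale, deploy_stage, src_changed, cache_hit, publish_ok.
Round 2: R9 [IF cache_hit and hdr_changed THEN compile_c]. Adds compile_c.
Round 3: R3 [IF compile_c and format_ok and deploy_stage THEN tag_release]. Adds tag_release.
Round 4: R1 [IF tag_release THEN cfg_changed]. Adds cfg_changed.
Round 5: R4 [IF cfg_changed and format_ok THEN lint_clean]. Adds lint_clean.
Closure: {artifact_signed, cache_hit, cache_stale, cfg_changed, compile_a, compile_c, deploy_stage, format_ok, gen_docs, hdr_changed, lint_clean, publish_ok, rollback_ready, run_unit, src_changed, tag_release} — 16 facts.

16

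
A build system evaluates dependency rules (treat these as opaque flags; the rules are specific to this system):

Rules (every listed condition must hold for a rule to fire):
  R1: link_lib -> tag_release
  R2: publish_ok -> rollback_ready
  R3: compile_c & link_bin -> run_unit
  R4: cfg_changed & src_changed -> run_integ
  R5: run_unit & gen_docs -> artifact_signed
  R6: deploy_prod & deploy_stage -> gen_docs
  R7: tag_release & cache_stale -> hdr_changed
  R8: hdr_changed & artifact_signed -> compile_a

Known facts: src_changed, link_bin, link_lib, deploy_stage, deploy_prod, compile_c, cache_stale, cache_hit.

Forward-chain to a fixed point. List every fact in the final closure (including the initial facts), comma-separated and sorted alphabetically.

artifact_signed, cache_hit, cache_stale, compile_a, compile_c, deploy_prod, deploy_stage, gen_docs, hdr_changed, link_bin, link_lib, run_unit, src_changed, tag_release

Round 1 — R1, R3, R6, derive tag_release, run_unit, gen_docs.
Round 2 — R5, R7, derive artifact_signed, hdr_changed.
Round 3 — R8, derive compile_a.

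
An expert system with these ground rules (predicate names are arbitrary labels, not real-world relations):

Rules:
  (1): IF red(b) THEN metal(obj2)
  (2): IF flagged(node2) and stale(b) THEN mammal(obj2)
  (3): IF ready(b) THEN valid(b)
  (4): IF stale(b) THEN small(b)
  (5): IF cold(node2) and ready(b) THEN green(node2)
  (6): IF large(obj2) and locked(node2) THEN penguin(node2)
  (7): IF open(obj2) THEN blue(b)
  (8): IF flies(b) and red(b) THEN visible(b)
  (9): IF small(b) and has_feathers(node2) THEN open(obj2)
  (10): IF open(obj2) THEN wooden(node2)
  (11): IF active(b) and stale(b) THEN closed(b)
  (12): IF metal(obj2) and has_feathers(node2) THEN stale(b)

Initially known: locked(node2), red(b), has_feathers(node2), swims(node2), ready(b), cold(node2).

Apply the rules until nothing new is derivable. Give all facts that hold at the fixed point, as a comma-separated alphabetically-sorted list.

blue(b), cold(node2), green(node2), has_feathers(node2), locked(node2), metal(obj2), open(obj2), ready(b), red(b), small(b), stale(b), swims(node2), valid(b), wooden(node2)

Round 1 — (1), (3), (5), derive metal(obj2), valid(b), green(node2).
Round 2 — (12), derive stale(b).
Round 3 — (4), derive small(b).
Round 4 — (9), derive open(obj2).
Round 5 — (7), (10), derive blue(b), wooden(node2).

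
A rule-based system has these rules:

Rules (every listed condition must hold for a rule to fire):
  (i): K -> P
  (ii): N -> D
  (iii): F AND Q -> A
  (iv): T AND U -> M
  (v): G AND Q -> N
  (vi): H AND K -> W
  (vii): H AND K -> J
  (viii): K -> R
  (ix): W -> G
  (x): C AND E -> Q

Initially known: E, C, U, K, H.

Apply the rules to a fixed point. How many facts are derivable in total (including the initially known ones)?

13

Round 1 fires (i), (vi), (vii), (viii), (x), giving P, W, J, R, Q.
Round 2 fires (ix), giving G.
Round 3 fires (v), giving N.
Round 4 fires (ii), giving D.
Closure: {C, D, E, G, H, J, K, N, P, Q, R, U, W} — 13 facts.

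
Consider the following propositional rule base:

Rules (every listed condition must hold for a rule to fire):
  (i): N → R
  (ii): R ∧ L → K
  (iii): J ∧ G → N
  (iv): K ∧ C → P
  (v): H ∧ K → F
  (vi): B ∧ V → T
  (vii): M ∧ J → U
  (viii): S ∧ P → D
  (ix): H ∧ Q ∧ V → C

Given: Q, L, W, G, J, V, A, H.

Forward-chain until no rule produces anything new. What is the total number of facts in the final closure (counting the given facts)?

Round 1: (iii) [J ∧ G → N]; (ix) [H ∧ Q ∧ V → C]. Adds N, C.
Round 2: (i) [N → R]. Adds R.
Round 3: (ii) [R ∧ L → K]. Adds K.
Round 4: (iv) [K ∧ C → P]; (v) [H ∧ K → F]. Adds P, F.
Closure: {A, C, F, G, H, J, K, L, N, P, Q, R, V, W} — 14 facts.

14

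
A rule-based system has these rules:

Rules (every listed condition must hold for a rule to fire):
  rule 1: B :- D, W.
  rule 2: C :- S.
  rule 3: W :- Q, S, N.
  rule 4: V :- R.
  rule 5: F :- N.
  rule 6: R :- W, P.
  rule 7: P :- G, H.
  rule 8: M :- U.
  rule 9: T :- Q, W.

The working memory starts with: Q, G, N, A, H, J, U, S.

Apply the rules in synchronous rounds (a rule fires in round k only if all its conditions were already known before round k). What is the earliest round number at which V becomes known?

3

Round 1 fires rule 2, rule 3, rule 5, rule 7, rule 8, giving C, W, F, P, M.
Round 2 fires rule 6, rule 9, giving R, T.
Round 3 fires rule 4, giving V.
V first appears in round 3.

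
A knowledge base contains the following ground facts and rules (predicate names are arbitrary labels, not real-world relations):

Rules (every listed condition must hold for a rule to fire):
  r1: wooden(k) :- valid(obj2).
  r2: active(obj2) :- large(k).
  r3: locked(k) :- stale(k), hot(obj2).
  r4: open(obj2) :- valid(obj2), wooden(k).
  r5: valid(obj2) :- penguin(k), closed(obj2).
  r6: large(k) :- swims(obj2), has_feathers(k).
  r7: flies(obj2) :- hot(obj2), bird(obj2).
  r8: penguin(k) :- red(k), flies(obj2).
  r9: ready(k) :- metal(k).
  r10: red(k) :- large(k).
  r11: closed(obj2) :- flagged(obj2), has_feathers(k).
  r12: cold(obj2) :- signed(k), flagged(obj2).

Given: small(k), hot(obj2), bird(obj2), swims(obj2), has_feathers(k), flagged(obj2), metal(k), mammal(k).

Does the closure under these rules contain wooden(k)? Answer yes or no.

Round 1 fires r6, r7, r9, r11, giving large(k), flies(obj2), ready(k), closed(obj2).
Round 2 fires r2, r10, giving active(obj2), red(k).
Round 3 fires r8, giving penguin(k).
Round 4 fires r5, giving valid(obj2).
Round 5 fires r1, giving wooden(k).
Round 6 fires r4, giving open(obj2).
wooden(k) appears in round 5, so it is derivable.

yes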